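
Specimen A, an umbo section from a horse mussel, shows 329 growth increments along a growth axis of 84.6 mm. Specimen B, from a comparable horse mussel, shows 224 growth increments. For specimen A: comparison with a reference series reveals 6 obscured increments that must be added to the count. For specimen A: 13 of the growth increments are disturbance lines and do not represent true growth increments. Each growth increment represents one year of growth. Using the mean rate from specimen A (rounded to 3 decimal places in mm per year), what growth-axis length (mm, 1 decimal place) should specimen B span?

58.9 mm

Specimen A: adjusted count: 329 − 13 + 6 = 322 growth increments.
A: 84.6 mm over 322 years gives 84.6 / 322 ≈ 0.263 mm/yr.
B's length ≈ 0.263 × 224 = 58.9 mm.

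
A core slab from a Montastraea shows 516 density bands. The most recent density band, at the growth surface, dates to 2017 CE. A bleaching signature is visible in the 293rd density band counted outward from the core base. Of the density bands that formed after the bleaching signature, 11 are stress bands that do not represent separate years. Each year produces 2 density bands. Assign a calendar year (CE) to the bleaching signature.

516 − 293 = 223 density bands lie beyond the bleaching signature toward the growth surface.
223 − 11 false = 212 true density bands after the bleaching signature.
With 2 density bands per year, 212 / 2 = 106 years.
2017 − 106 = 1911 CE.

1911 CE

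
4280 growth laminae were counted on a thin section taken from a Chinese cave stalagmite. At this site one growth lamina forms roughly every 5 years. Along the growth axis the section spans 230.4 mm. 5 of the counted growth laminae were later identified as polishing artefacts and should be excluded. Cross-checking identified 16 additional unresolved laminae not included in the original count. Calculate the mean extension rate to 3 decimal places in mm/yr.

Correcting the raw count gives 4280 − 5 + 16 = 4291 true growth laminae.
4291 growth laminae at 5 years each span 4291 × 5 = 21455 years.
230.4 mm over 21455 years gives 230.4 / 21455 ≈ 0.011 mm/yr.

0.011 mm/yr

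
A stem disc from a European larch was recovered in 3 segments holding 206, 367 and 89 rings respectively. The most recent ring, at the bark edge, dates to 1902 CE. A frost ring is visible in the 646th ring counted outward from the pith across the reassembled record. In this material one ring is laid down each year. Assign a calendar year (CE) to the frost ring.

Total rings = 206 + 367 + 89 = 662.
662 − 646 = 16 rings lie beyond the frost ring toward the bark edge.
Counting back 16 years from 1902 CE places the frost ring in 1902 − 16 = 1886 CE.

1886 CE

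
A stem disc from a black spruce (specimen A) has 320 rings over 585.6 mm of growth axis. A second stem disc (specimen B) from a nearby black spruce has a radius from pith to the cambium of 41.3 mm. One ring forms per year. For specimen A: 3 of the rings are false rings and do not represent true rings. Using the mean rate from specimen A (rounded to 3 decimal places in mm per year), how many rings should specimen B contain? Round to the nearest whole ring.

Specimen A: adjusted count: 320 − 3 = 317 rings.
A: Extension rate ≈ 585.6 / 317 = 1.847 mm/year.
Specimen B: 41.3 mm / 1.847 mm per year = 22.36 years ≈ 22 rings.

22 rings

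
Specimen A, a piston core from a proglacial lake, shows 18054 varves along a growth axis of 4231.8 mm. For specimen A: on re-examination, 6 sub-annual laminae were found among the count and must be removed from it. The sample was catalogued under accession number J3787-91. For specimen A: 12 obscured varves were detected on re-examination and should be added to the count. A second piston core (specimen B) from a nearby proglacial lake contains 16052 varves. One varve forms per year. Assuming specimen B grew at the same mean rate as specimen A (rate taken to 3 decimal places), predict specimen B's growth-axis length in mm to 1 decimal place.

3756.2 mm

Specimen A: after corrections the count is 18054 − 6 + 12 = 18060 varves.
A: 4231.8 mm over 18060 years gives 4231.8 / 18060 ≈ 0.234 mm per year.
Length of B = 0.234 × 16052 = 3756.2 mm.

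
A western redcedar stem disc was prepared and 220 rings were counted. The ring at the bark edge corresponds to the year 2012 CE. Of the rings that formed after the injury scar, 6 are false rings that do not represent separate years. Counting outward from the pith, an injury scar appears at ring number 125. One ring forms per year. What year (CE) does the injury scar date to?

1923 CE

The injury scar sits at ring 125 from the pith, so 220 − 125 = 95 rings formed after it.
95 − 6 false = 89 true rings after the injury scar.
The ring at the bark edge is 2012 CE, so the injury scar dates to 2012 − 89 = 1923 CE.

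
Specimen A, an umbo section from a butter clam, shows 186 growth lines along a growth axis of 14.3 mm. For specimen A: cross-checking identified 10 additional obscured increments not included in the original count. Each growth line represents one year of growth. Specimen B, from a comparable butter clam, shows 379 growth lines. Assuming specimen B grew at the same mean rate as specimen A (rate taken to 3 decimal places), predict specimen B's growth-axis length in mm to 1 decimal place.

27.7 mm

Specimen A: adjusted count: 186 + 10 = 196 growth lines.
A: 14.3 mm over 196 years gives 14.3 / 196 ≈ 0.073 mm per year.
Length of B = 0.073 × 379 = 27.7 mm.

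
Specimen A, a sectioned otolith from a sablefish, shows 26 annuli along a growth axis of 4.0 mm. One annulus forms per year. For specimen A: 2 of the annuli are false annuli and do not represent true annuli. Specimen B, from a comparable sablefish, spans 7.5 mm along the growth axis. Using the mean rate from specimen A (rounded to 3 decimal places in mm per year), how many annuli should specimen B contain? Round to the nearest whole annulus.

45 annuli

Specimen A: true annulus count = 26 − 2 = 24.
A: Extension rate ≈ 4.0 / 24 = 0.167 mm/year.
B spans 7.5 / 0.167 = 44.91 years ≈ 45 annuli.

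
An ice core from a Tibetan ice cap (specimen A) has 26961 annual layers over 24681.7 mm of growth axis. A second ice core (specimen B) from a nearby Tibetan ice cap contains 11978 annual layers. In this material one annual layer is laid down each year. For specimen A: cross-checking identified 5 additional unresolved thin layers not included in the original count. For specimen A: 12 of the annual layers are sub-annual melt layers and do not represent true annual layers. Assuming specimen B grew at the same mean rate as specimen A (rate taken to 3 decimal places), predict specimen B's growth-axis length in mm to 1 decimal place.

Specimen A: adjusted count: 26961 − 12 + 5 = 26954 annual layers.
A: Extension rate ≈ 24681.7 / 26954 = 0.916 mm per year.
For B, 0.916 mm/year × 11978 years = 10971.8 mm.

10971.8 mm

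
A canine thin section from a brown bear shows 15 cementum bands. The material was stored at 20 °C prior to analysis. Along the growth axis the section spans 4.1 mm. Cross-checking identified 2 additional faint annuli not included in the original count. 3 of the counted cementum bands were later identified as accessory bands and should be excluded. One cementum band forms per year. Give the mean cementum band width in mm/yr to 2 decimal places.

After corrections the count is 15 − 3 + 2 = 14 cementum bands.
Mean rate = 4.1 mm / 14 years ≈ 0.29 mm/yr.

0.29 mm/yr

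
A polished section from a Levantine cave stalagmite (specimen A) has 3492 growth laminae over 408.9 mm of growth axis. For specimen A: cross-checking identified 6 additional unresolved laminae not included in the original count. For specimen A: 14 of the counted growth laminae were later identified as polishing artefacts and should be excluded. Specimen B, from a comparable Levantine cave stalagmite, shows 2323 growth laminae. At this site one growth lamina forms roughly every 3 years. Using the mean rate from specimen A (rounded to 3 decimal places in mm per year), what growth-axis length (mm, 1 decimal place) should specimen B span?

271.8 mm

Specimen A: after corrections the count is 3492 − 14 + 6 = 3484 growth laminae.
Specimen A: 3484 growth laminae at 3 years each span 3484 × 3 = 10452 years.
A: Mean rate = 408.9 mm / 10452 years ≈ 0.039 mm per year.
Specimen B: at 3 years per growth lamina, 2323 × 3 = 6969 years. Length of B = 0.039 × 6969 = 271.8 mm.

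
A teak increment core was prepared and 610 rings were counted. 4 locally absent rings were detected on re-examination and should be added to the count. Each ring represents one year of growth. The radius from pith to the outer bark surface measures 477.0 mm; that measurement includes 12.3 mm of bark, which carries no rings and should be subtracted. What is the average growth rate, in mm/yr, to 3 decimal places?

0.757 mm/yr

True ring count = 610 + 4 = 614.
Removing the 12.3 mm offcut leaves 477.0 − 12.3 = 464.7 mm.
464.7 mm over 614 years gives 464.7 / 614 ≈ 0.757 mm/yr.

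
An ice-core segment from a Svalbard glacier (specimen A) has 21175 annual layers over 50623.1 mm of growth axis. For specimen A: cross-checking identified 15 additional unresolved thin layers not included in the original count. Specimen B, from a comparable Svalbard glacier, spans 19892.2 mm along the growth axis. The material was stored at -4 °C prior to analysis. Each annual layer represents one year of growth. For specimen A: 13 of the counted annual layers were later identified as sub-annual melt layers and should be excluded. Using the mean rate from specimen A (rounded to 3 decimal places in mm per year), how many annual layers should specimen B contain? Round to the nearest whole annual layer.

Specimen A: correcting the raw count gives 21175 − 13 + 15 = 21177 true annual layers.
A: Mean rate = 50623.1 mm / 21177 years ≈ 2.390 mm per year.
B spans 19892.2 / 2.390 = 8323.10 years ≈ 8323 annual layers.

8323 annual layers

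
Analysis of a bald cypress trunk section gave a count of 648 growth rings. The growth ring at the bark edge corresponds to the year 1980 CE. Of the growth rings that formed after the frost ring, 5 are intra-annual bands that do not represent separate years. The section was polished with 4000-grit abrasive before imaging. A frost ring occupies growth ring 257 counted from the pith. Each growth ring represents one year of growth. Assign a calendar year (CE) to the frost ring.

1594 CE

Between growth ring 257 and the bark edge there are 648 − 257 = 391 growth rings.
391 − 5 false = 386 true growth rings after the frost ring.
Counting back 386 years from 1980 CE places the frost ring in 1980 − 386 = 1594 CE.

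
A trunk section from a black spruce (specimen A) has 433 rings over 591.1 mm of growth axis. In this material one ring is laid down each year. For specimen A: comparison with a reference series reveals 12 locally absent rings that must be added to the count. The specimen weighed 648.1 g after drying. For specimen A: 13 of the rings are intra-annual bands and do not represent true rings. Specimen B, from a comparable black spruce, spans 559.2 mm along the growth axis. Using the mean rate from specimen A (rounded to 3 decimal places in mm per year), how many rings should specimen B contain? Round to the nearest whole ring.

Specimen A: true ring count = 433 − 13 + 12 = 432.
A: 591.1 mm over 432 years gives 591.1 / 432 ≈ 1.368 mm/year.
Specimen B: 559.2 mm / 1.368 mm per year = 408.77 years ≈ 409 rings.

409 rings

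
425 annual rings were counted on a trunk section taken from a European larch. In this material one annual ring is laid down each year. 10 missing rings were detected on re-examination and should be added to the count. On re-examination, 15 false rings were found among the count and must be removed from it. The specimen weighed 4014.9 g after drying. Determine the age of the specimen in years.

Adjusted count: 425 − 15 + 10 = 420 annual rings.
One annual ring per year makes the duration 420 years.

420 yr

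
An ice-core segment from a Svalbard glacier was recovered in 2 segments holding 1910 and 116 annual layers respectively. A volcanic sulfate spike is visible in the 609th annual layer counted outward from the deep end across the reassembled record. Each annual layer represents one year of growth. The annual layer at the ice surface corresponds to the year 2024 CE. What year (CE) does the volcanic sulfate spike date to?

Total annual layers = 1910 + 116 = 2026.
The volcanic sulfate spike sits at annual layer 609 from the deep end, so 2026 − 609 = 1417 annual layers formed after it.
2024 − 1417 = 607 CE.

607 CE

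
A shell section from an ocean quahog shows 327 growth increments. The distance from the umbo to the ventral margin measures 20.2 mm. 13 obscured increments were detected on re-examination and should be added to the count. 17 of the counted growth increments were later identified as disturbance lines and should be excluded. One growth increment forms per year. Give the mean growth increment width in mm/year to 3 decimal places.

Correcting the raw count gives 327 − 17 + 13 = 323 true growth increments.
Extension rate ≈ 20.2 / 323 = 0.063 mm/year.

0.063 mm/year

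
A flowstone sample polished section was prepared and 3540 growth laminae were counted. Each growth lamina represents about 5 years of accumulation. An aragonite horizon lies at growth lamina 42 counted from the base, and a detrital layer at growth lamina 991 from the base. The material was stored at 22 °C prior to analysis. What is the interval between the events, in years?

Separation: 991 − 42 = 949 growth laminae.
Multiplying by 5 years per growth lamina: 949 × 5 = 4745 years.

4745 years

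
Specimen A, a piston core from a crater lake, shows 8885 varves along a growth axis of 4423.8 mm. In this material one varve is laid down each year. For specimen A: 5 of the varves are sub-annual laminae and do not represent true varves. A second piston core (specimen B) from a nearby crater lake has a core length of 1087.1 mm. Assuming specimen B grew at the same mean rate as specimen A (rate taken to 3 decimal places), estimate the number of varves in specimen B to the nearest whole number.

Specimen A: adjusted count: 8885 − 5 = 8880 varves.
A: Extension rate ≈ 4423.8 / 8880 = 0.498 mm per year.
B spans 1087.1 / 0.498 = 2182.93 years ≈ 2183 varves.

2183 varves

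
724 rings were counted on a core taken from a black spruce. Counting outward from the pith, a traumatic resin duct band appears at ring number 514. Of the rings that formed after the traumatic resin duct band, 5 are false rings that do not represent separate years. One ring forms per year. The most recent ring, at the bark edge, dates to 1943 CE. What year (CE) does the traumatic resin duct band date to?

Between ring 514 and the bark edge there are 724 − 514 = 210 rings.
Excluding 5 false rings: 210 − 5 = 205.
1943 − 205 = 1738 CE.

1738 CE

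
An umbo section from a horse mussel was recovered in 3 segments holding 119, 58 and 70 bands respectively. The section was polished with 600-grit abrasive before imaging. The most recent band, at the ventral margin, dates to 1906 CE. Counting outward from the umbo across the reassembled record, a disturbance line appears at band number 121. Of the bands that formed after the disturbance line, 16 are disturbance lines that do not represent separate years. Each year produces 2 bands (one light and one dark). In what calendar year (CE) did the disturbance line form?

Total bands = 119 + 58 + 70 = 247.
Between band 121 and the ventral margin there are 247 − 121 = 126 bands.
Removing the 16 false bands leaves 126 − 16 = 110 true bands beyond the disturbance line.
110 bands at 2 per year is 110 / 2 = 55 years.
The band at the ventral margin is 1906 CE, so the disturbance line dates to 1906 − 55 = 1851 CE.

1851 CE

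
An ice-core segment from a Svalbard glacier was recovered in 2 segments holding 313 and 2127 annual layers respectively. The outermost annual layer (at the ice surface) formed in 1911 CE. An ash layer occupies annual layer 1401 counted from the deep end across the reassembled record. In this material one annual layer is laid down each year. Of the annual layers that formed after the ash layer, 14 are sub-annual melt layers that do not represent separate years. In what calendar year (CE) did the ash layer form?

Total annual layers = 313 + 2127 = 2440.
2440 − 1401 = 1039 annual layers lie beyond the ash layer toward the ice surface.
Excluding 14 false annual layers: 1039 − 14 = 1025.
The annual layer at the ice surface is 1911 CE, so the ash layer dates to 1911 − 1025 = 886 CE.

886 CE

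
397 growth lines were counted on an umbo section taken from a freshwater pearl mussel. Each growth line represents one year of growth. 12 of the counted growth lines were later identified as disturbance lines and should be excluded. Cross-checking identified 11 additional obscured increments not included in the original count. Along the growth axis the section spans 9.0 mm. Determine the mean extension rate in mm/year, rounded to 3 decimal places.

Correcting the raw count gives 397 − 12 + 11 = 396 true growth lines.
Extension rate ≈ 9.0 / 396 = 0.023 mm/year.

0.023 mm/year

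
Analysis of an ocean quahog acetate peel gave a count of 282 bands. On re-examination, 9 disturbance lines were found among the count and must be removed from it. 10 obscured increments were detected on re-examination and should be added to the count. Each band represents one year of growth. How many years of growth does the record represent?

Correcting the raw count gives 282 − 9 + 10 = 283 true bands.
With a one-to-one band periodicity this is 283 years.

283 years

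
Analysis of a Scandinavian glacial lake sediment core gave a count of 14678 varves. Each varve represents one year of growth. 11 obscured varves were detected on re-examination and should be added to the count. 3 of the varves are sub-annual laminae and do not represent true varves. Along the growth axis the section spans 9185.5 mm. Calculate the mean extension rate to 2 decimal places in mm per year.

After corrections the count is 14678 − 3 + 11 = 14686 varves.
9185.5 mm over 14686 years gives 9185.5 / 14686 ≈ 0.63 mm per year.

0.63 mm per year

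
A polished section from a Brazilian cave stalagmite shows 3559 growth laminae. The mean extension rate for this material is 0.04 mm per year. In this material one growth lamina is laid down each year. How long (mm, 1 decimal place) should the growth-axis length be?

3559 years of growth are recorded.
3559 years at 0.04 mm/year gives 0.04 × 3559 = 142.4 mm.

142.4 mm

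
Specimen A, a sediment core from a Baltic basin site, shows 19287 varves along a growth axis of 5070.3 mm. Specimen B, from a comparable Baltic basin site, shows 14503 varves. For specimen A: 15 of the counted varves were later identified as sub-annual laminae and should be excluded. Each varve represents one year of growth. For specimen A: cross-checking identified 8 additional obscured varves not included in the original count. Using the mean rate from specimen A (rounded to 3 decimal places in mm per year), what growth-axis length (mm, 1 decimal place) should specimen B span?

3814.3 mm

Specimen A: after corrections the count is 19287 − 15 + 8 = 19280 varves.
A: 5070.3 mm over 19280 years gives 5070.3 / 19280 ≈ 0.263 mm/yr.
Length of B = 0.263 × 14503 = 3814.3 mm.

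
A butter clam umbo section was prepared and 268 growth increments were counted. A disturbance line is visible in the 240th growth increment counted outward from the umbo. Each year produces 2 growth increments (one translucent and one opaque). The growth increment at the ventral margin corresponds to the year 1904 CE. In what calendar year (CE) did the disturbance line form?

1890 CE

Between growth increment 240 and the ventral margin there are 268 − 240 = 28 growth increments.
Dividing by 2 growth increments per year: 28 / 2 = 14 years.
Counting back 14 years from 1904 CE places the disturbance line in 1904 − 14 = 1890 CE.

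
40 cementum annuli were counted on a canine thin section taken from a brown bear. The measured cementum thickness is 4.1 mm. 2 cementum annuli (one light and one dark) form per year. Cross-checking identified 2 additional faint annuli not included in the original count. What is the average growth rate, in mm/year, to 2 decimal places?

Correcting the raw count gives 40 + 2 = 42 true cementum annuli.
42 cementum annuli at 2 per year is 42 / 2 = 21 years.
4.1 mm over 21 years gives 4.1 / 21 ≈ 0.20 mm/year.

0.20 mm/year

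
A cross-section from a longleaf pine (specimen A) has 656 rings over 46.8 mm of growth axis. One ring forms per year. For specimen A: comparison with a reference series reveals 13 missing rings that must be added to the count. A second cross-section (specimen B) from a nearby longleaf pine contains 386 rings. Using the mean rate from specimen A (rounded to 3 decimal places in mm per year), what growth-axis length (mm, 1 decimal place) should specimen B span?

Specimen A: adjusted count: 656 + 13 = 669 rings.
A: Mean rate = 46.8 mm / 669 years ≈ 0.070 mm per year.
B's length ≈ 0.070 × 386 = 27.0 mm.

27.0 mm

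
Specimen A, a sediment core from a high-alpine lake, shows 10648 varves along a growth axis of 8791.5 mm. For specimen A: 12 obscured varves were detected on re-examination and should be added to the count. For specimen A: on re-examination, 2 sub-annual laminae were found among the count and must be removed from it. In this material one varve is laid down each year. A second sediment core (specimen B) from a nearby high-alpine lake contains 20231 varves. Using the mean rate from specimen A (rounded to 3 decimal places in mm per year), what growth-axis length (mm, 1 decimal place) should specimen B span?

Specimen A: adjusted count: 10648 − 2 + 12 = 10658 varves.
A: Extension rate ≈ 8791.5 / 10658 = 0.825 mm/year.
B's length ≈ 0.825 × 20231 = 16690.6 mm.

16690.6 mm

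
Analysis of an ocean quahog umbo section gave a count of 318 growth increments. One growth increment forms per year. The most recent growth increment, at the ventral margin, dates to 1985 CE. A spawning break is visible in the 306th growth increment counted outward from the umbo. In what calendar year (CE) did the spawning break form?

The spawning break sits at growth increment 306 from the umbo, so 318 − 306 = 12 growth increments formed after it.
1985 − 12 = 1973 CE.

1973 CE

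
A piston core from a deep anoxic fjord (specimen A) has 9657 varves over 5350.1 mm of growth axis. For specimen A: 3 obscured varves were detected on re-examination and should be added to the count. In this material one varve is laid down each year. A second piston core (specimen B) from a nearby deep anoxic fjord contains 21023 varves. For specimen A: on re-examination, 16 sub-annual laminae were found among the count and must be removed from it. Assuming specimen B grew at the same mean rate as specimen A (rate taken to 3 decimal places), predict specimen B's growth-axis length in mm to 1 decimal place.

Specimen A: after corrections the count is 9657 − 16 + 3 = 9644 varves.
A: Extension rate ≈ 5350.1 / 9644 = 0.555 mm/yr.
B's length ≈ 0.555 × 21023 = 11667.8 mm.

11667.8 mm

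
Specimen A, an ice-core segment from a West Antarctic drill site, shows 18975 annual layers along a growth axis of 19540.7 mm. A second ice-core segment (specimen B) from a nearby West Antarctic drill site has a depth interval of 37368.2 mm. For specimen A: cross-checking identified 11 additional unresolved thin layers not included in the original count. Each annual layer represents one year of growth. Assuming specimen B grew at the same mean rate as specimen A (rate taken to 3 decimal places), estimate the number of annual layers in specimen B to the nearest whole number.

36315 annual layers

Specimen A: after corrections the count is 18975 + 11 = 18986 annual layers.
A: Extension rate ≈ 19540.7 / 18986 = 1.029 mm per year.
For B, 37368.2 / 1.029 = 36315.06 years ≈ 36315 annual layers.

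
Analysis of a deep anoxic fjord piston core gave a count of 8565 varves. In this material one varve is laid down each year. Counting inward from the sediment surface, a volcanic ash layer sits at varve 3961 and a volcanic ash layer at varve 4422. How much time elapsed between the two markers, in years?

The two markers are separated by 4422 − 3961 = 461 varves.
At one varve per year, 461 years elapsed between them.

461 years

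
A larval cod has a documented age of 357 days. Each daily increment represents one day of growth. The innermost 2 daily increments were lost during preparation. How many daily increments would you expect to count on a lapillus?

Expected daily increments over 357 days: 357.
357 − 2 missed = 355 daily increments expected in the prepared section.

355 daily increments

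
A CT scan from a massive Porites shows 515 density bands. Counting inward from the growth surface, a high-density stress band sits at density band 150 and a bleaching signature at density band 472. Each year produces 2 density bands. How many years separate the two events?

Separation: 472 − 150 = 322 density bands.
With 2 density bands per year, 322 / 2 = 161 years.

161 yr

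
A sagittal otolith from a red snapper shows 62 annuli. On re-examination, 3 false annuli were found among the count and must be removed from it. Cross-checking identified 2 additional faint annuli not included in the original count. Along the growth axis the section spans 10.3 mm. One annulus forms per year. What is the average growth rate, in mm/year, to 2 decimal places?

0.17 mm/year

Correcting the raw count gives 62 − 3 + 2 = 61 true annuli.
Extension rate ≈ 10.3 / 61 = 0.17 mm/year.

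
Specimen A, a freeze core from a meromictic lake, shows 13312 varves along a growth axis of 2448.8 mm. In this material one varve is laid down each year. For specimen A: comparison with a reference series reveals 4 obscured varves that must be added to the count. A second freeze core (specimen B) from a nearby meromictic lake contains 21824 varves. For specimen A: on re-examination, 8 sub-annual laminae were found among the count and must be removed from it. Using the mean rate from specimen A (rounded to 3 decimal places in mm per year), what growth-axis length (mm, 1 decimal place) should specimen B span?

Specimen A: correcting the raw count gives 13312 − 8 + 4 = 13308 true varves.
A: Mean rate = 2448.8 mm / 13308 years ≈ 0.184 mm/year.
Length of B = 0.184 × 21824 = 4015.6 mm.

4015.6 mm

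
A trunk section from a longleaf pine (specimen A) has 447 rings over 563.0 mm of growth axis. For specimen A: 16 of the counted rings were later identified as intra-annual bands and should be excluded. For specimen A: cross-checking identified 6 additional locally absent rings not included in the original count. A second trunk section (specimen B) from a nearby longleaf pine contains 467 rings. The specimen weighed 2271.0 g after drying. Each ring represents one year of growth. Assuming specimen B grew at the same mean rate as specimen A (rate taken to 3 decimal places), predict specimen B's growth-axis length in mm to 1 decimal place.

Specimen A: adjusted count: 447 − 16 + 6 = 437 rings.
A: Extension rate ≈ 563.0 / 437 = 1.288 mm per year.
Length of B = 1.288 × 467 = 601.5 mm.

601.5 mm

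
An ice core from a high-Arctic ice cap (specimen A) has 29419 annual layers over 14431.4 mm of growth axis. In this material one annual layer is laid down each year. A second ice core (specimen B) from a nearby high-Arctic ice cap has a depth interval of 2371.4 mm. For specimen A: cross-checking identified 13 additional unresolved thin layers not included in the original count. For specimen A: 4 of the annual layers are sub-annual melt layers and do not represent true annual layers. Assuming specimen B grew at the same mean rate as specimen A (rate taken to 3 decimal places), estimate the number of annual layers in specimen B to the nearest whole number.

Specimen A: true annual layer count = 29419 − 4 + 13 = 29428.
A: Extension rate ≈ 14431.4 / 29428 = 0.490 mm/yr.
For B, 2371.4 / 0.490 = 4839.59 years ≈ 4840 annual layers.

4840 annual layers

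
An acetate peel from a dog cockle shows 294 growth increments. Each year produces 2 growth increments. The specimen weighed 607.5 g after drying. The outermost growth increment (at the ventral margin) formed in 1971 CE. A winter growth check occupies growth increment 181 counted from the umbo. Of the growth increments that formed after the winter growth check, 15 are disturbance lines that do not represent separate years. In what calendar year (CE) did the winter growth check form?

1922 CE

Between growth increment 181 and the ventral margin there are 294 − 181 = 113 growth increments.
Excluding 15 false growth increments: 113 − 15 = 98.
With 2 growth increments per year, 98 / 2 = 49 years.
Counting back 49 years from 1971 CE places the winter growth check in 1971 − 49 = 1922 CE.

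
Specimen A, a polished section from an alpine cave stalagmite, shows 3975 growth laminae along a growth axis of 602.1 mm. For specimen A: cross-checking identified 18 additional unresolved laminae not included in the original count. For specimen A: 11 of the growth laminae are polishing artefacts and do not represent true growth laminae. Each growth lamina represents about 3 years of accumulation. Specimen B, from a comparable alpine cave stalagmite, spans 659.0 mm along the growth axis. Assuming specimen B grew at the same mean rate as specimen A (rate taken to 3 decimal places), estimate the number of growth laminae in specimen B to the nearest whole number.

4393 growth laminae

Specimen A: true growth lamina count = 3975 − 11 + 18 = 3982.
Specimen A: multiplying by 3 years per growth lamina: 3982 × 3 = 11946 years.
A: Mean rate = 602.1 mm / 11946 years ≈ 0.050 mm per year.
B spans 659.0 / 0.050 = 13180.00 years; at 3 years per growth lamina that is 13180.00 / 3 ≈ 4393 growth laminae.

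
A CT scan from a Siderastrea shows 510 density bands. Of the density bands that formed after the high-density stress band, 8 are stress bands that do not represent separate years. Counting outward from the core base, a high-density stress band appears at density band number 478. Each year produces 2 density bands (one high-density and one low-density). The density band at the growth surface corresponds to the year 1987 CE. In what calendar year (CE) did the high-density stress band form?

1975 CE

The high-density stress band sits at density band 478 from the core base, so 510 − 478 = 32 density bands formed after it.
Removing the 8 false density bands leaves 32 − 8 = 24 true density bands beyond the high-density stress band.
With 2 density bands per year, 24 / 2 = 12 years.
The density band at the growth surface is 1987 CE, so the high-density stress band dates to 1987 − 12 = 1975 CE.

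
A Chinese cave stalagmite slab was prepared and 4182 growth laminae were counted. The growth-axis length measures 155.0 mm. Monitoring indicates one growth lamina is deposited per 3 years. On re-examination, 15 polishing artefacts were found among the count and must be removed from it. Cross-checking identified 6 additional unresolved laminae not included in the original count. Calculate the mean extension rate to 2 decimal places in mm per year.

Adjusted count: 4182 − 15 + 6 = 4173 growth laminae.
4173 growth laminae at 3 years each span 4173 × 3 = 12519 years.
155.0 mm over 12519 years gives 155.0 / 12519 ≈ 0.01 mm per year.

0.01 mm per year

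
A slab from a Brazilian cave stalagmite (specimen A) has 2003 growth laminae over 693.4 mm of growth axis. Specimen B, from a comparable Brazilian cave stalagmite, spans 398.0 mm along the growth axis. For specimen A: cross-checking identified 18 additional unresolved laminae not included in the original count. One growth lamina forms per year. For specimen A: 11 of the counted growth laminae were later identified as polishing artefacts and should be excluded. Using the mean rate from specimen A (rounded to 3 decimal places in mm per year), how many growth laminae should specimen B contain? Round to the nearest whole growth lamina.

Specimen A: adjusted count: 2003 − 11 + 18 = 2010 growth laminae.
A: Mean rate = 693.4 mm / 2010 years ≈ 0.345 mm per year.
Specimen B: 398.0 mm / 0.345 mm per year = 1153.62 years ≈ 1154 growth laminae.

1154 growth laminae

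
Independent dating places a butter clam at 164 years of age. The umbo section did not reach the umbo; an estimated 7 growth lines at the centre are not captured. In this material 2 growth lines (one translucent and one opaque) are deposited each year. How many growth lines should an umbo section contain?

321 growth lines

164 years at 2 growth lines per year gives 164 × 2 = 328 growth lines.
328 − 7 missed = 321 growth lines expected in the prepared section.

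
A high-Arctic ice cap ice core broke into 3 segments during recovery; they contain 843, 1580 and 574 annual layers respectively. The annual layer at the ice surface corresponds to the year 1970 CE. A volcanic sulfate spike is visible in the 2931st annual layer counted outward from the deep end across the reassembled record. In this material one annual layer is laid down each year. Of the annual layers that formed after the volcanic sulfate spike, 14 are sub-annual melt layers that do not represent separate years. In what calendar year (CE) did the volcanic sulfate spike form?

1918 CE

Total annual layers = 843 + 1580 + 574 = 2997.
The volcanic sulfate spike sits at annual layer 2931 from the deep end, so 2997 − 2931 = 66 annual layers formed after it.
Removing the 14 false annual layers leaves 66 − 14 = 52 true annual layers beyond the volcanic sulfate spike.
1970 − 52 = 1918 CE.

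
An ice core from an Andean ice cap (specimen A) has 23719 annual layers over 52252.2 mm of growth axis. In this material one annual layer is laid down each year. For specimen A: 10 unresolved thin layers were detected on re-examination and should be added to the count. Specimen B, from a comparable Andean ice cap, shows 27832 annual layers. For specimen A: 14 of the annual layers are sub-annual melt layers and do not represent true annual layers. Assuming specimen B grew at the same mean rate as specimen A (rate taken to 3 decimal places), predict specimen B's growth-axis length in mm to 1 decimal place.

61313.9 mm

Specimen A: after corrections the count is 23719 − 14 + 10 = 23715 annual layers.
A: Extension rate ≈ 52252.2 / 23715 = 2.203 mm per year.
Length of B = 2.203 × 27832 = 61313.9 mm.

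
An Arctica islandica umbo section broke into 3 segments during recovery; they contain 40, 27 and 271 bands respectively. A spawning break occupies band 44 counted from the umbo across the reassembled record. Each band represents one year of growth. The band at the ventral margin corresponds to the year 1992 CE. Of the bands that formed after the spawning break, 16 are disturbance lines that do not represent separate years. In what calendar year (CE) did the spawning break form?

1714 CE

Total bands = 40 + 27 + 271 = 338.
Between band 44 and the ventral margin there are 338 − 44 = 294 bands.
Excluding 16 false bands: 294 − 16 = 278.
Counting back 278 years from 1992 CE places the spawning break in 1992 − 278 = 1714 CE.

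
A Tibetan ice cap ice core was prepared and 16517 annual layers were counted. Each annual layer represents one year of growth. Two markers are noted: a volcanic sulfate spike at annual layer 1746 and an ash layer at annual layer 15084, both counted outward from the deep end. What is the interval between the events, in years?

13338 yr

15084 − 1746 = 13338 annual layers lie between the two events.
At one annual layer per year, 13338 years elapsed between them.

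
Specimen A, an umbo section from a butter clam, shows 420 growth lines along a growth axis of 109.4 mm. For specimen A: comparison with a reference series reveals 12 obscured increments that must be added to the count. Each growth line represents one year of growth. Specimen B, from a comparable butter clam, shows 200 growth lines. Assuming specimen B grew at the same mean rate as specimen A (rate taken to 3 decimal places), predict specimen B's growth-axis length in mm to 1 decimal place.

Specimen A: correcting the raw count gives 420 + 12 = 432 true growth lines.
A: 109.4 mm over 432 years gives 109.4 / 432 ≈ 0.253 mm/year.
B's length ≈ 0.253 × 200 = 50.6 mm.

50.6 mm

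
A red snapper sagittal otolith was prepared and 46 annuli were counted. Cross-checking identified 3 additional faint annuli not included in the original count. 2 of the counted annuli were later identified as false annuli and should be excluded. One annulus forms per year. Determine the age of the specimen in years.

47 yr

Correcting the raw count gives 46 − 2 + 3 = 47 true annuli.
One annulus per year makes the duration 47 years.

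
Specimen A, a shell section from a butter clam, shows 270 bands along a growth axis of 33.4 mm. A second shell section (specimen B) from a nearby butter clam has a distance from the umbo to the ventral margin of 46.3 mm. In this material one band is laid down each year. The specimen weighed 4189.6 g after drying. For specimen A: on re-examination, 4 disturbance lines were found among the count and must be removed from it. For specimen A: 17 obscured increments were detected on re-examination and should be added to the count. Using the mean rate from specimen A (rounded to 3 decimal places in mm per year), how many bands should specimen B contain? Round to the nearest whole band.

392 bands

Specimen A: adjusted count: 270 − 4 + 17 = 283 bands.
A: Mean rate = 33.4 mm / 283 years ≈ 0.118 mm per year.
For B, 46.3 / 0.118 = 392.37 years ≈ 392 bands.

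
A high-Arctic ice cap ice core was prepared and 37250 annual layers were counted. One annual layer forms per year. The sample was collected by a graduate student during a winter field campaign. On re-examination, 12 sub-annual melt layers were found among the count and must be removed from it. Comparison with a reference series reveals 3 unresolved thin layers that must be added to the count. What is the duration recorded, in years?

Correcting the raw count gives 37250 − 12 + 3 = 37241 true annual layers.
With a one-to-one annual layer periodicity this is 37241 years.

37241 years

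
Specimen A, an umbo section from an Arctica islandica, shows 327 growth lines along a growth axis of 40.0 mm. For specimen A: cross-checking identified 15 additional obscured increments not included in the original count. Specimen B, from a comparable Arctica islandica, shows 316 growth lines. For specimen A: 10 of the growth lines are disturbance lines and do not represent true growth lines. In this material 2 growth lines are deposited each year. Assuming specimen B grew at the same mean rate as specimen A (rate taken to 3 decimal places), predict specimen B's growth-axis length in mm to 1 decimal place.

38.1 mm

Specimen A: correcting the raw count gives 327 − 10 + 15 = 332 true growth lines.
Specimen A: dividing by 2 growth lines per year: 332 / 2 = 166 years.
A: Mean rate = 40.0 mm / 166 years ≈ 0.241 mm/yr.
Specimen B: 316 growth lines at 2 per year is 316 / 2 = 158 years. Length of B = 0.241 × 158 = 38.1 mm.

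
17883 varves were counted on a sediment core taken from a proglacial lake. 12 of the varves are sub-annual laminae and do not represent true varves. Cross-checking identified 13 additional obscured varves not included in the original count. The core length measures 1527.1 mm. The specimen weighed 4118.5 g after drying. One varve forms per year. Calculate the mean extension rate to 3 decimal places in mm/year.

Adjusted count: 17883 − 12 + 13 = 17884 varves.
Extension rate ≈ 1527.1 / 17884 = 0.085 mm/year.

0.085 mm/year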